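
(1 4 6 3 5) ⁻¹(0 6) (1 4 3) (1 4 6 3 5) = (0 3) (4 6 5) 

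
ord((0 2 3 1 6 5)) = 6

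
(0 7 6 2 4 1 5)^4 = (0 4 7 1 6 5 2)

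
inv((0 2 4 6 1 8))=(0 8 1 6 4 2)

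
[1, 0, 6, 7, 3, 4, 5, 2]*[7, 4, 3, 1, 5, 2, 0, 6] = [4, 7, 0, 6, 1, 5, 2, 3] 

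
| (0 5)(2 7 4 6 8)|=10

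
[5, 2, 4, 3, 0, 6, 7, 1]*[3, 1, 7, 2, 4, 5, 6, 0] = [5, 7, 4, 2, 3, 6, 0, 1]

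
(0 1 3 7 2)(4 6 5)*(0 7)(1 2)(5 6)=(0 2 7 1 3)(4 5)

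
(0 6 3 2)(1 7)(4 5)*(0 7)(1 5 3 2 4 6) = (0 1)(2 7 5 6)(3 4)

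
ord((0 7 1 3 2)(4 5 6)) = 15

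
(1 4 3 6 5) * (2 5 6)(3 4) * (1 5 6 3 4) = (1 4)(2 6 3)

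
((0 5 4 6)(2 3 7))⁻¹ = (0 6 4 5)(2 7 3)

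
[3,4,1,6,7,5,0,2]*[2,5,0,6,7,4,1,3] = [6,7,5,1,3,4,2,0]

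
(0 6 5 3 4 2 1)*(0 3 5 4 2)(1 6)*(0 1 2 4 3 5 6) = (0 2)(1 5 6 3 4)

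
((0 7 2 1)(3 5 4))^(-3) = (0 7 2 1)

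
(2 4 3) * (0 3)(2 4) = (0 3 4)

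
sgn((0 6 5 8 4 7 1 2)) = -1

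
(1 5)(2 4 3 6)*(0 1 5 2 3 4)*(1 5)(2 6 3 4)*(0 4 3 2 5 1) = (0 1 6 3 2 4 5)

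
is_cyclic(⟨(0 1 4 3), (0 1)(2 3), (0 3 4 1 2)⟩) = no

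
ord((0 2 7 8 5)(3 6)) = 10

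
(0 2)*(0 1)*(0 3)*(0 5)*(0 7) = (0 2 1 3 5 7)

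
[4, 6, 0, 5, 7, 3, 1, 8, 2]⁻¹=[2, 6, 8, 5, 0, 3, 1, 4, 7]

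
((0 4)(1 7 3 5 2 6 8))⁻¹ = (0 4)(1 8 6 2 5 3 7)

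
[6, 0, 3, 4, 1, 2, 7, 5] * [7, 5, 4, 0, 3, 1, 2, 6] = [2, 7, 0, 3, 5, 4, 6, 1]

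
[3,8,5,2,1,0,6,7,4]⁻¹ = [5,4,3,0,8,2,6,7,1]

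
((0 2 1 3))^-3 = (0 2 1 3)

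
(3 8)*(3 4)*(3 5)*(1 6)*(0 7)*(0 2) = (0 7 2)(1 6)(3 8 4 5)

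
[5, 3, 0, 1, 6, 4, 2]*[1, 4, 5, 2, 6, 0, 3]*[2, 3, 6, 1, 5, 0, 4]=[2, 6, 3, 5, 1, 4, 0]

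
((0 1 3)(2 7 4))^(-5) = (0 1 3)(2 7 4)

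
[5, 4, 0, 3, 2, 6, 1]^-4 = [6, 2, 5, 3, 0, 1, 4]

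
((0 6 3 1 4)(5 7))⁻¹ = (0 4 1 3 6)(5 7)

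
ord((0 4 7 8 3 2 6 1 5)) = 9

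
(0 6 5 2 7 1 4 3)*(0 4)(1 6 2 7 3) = (0 2 3 4 1)(5 7 6)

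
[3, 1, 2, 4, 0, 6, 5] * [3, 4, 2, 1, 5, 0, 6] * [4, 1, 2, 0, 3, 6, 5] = [1, 3, 2, 6, 0, 5, 4]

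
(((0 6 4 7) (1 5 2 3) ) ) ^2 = (0 4) (1 2) (3 5) (6 7) 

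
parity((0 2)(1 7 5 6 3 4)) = even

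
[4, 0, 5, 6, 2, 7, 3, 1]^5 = [1, 7, 4, 6, 0, 2, 3, 5]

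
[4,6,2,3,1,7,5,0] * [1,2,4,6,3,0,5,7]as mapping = [0→3,1→5,2→4,3→6,4→2,5→7,6→0,7→1]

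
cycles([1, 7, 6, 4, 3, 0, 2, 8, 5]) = (0 1 7 8 5)(2 6)(3 4)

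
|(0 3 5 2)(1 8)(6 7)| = 4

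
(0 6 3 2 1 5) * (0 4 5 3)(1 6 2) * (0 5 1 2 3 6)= (0 3 2)(1 6 5 4)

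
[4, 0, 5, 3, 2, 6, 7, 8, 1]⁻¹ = [1, 8, 4, 3, 0, 2, 5, 6, 7]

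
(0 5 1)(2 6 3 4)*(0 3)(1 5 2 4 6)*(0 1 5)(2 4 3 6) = (0 4 3 2 5)(1 6)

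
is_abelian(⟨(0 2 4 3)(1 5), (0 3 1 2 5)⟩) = no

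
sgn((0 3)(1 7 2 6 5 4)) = 1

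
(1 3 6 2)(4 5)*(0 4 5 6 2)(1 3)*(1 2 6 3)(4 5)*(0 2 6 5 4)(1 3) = (0 4 1 6 2 3 5)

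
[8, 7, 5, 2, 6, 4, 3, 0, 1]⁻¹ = [7, 8, 3, 6, 5, 2, 4, 1, 0]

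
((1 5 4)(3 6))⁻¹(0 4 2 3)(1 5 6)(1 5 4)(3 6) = (0 1 2 6)(3 5 4)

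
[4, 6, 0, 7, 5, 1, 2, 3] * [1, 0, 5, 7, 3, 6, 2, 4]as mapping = [0→3, 1→2, 2→1, 3→4, 4→6, 5→0, 6→5, 7→7]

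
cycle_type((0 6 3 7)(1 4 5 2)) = 4^2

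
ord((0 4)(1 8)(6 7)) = 2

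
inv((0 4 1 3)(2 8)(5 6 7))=(0 3 1 4)(2 8)(5 7 6)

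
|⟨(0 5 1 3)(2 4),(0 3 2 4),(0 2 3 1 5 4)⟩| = 720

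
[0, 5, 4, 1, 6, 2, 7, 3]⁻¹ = [0, 3, 5, 7, 2, 1, 4, 6]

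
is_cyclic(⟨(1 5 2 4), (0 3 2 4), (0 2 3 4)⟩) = no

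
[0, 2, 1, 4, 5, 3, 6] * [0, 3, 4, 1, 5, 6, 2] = [0, 4, 3, 5, 6, 1, 2]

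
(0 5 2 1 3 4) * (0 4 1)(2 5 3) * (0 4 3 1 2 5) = (0 1 5)(2 4 3)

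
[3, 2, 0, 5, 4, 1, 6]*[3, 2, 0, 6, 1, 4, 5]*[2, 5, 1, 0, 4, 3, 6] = [6, 2, 0, 4, 5, 1, 3]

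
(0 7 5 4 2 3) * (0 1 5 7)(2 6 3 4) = (1 5 2 4 6 3)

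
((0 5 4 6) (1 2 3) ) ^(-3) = (0 5 4 6) 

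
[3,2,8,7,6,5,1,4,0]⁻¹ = [8,6,1,0,7,5,4,3,2]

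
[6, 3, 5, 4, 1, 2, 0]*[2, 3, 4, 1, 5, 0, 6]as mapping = [0→6, 1→1, 2→0, 3→5, 4→3, 5→4, 6→2]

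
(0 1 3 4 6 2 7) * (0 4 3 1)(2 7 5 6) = (2 5 6 7 4)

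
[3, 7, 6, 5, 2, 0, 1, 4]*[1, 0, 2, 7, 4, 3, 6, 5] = [7, 5, 6, 3, 2, 1, 0, 4]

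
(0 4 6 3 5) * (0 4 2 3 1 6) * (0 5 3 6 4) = (0 2 6 1 4 5)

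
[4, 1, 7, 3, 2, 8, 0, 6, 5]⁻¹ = [6, 1, 4, 3, 0, 8, 7, 2, 5]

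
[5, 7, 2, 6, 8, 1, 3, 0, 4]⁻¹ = [7, 5, 2, 6, 8, 0, 3, 1, 4]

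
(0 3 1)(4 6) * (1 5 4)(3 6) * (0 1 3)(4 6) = (0 4)(3 5 6)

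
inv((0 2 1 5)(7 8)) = (0 5 1 2)(7 8)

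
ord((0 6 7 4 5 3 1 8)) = 8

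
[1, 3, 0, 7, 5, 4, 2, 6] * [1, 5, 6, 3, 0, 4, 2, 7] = [5, 3, 1, 7, 4, 0, 6, 2]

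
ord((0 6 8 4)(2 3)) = 4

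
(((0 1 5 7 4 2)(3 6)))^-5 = (0 1 5 7 4 2)(3 6)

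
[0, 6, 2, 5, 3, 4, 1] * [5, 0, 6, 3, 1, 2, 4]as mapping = [0→5, 1→4, 2→6, 3→2, 4→3, 5→1, 6→0]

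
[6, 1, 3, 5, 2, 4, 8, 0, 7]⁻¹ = [7, 1, 4, 2, 5, 3, 0, 8, 6]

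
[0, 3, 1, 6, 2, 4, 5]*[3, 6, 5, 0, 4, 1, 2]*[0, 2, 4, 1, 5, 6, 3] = [1, 0, 3, 4, 6, 5, 2]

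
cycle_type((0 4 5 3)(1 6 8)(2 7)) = 2.3.4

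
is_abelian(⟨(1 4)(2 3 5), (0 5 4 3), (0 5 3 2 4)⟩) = no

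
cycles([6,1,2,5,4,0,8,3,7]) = (0 6 8 7 3 5)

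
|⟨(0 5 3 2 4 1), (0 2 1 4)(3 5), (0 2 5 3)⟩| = 720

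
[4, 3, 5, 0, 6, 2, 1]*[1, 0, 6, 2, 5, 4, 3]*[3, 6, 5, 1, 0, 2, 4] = [2, 5, 0, 6, 1, 4, 3]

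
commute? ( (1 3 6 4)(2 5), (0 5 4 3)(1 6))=no: (1 3 6 4)(2 5)*(0 5 4 3)(1 6)=(0 5 2 4 6 3 1), (0 5 4 3)(1 6)*(1 3 6 4)(2 5)=(0 2 5 1 4 6 3)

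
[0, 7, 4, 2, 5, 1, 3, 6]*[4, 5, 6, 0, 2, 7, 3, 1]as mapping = [0→4, 1→1, 2→2, 3→6, 4→7, 5→5, 6→0, 7→3]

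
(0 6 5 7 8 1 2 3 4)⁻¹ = (0 4 3 2 1 8 7 5 6)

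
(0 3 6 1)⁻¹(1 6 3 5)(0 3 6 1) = (0 1 6 5)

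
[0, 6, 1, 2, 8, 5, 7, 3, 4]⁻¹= [0, 2, 3, 7, 8, 5, 1, 6, 4]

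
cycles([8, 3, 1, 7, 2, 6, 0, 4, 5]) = (0 8 5 6) (1 3 7 4 2) 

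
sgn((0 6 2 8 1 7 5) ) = 1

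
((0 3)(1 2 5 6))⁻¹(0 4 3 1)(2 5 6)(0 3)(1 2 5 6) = (0 2 3 4)(1 5 6)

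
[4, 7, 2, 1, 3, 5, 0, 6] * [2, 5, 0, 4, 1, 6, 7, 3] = [1, 3, 0, 5, 4, 6, 2, 7]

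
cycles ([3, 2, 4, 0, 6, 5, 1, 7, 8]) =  (0 3)(1 2 4 6)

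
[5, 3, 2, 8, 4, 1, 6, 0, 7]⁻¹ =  [7, 5, 2, 1, 4, 0, 6, 8, 3]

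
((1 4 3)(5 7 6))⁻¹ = (1 3 4)(5 6 7)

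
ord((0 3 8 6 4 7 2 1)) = 8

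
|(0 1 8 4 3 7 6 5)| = 8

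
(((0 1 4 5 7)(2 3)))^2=(0 4 7 1 5)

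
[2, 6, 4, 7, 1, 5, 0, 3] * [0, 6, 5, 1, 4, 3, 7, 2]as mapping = [0→5, 1→7, 2→4, 3→2, 4→6, 5→3, 6→0, 7→1]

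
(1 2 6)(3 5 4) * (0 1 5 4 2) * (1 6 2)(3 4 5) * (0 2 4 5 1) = (0 6 3 1 2 4 5)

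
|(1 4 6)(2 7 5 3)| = 12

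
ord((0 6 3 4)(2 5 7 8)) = 4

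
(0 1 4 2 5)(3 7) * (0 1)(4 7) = (1 7 3 4 2 5)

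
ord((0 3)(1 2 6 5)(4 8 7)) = 12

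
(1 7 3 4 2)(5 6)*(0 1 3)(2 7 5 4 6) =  (0 1 5 2 3 6 4 7)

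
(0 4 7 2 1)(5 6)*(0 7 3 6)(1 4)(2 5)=(0 1 7 5)(2 4 3 6)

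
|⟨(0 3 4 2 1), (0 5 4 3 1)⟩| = 360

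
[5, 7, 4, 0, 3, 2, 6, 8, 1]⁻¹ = [3, 8, 5, 4, 2, 0, 6, 1, 7]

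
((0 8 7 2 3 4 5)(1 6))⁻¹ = (0 5 4 3 2 7 8)(1 6)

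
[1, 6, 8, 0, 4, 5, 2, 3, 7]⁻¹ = [3, 0, 6, 7, 4, 5, 1, 8, 2]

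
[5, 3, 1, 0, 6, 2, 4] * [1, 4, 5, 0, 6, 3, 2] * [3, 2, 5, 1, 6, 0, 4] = [1, 3, 6, 2, 5, 0, 4]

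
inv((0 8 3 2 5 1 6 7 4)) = (0 4 7 6 1 5 2 3 8)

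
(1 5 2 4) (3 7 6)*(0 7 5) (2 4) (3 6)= (0 7 3 5 4 1) 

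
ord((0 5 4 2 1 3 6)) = 7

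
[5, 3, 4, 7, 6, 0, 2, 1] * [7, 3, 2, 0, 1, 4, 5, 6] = [4, 0, 1, 6, 5, 7, 2, 3]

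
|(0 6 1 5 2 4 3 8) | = 8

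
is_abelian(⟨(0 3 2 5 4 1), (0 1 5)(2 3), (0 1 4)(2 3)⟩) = no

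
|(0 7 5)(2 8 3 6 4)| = 15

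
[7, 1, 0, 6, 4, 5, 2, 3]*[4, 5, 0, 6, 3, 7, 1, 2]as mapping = [0→2, 1→5, 2→4, 3→1, 4→3, 5→7, 6→0, 7→6]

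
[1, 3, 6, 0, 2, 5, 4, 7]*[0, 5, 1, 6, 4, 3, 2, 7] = [5, 6, 2, 0, 1, 3, 4, 7] 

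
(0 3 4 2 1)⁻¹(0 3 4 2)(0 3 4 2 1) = (1 3 4 2)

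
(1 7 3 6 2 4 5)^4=(1 2 7 4 3 5 6)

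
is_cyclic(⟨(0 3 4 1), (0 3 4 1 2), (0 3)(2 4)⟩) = no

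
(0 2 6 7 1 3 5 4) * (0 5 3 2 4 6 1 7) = (0 4 5 6)(1 2)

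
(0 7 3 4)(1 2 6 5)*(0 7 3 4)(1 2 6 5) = (0 3)(1 6)(2 5)(4 7)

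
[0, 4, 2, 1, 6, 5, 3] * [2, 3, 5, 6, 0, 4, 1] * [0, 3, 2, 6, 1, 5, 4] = [2, 0, 5, 6, 3, 1, 4]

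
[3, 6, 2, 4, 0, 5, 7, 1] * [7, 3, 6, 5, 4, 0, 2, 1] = [5, 2, 6, 4, 7, 0, 1, 3]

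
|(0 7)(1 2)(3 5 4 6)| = 4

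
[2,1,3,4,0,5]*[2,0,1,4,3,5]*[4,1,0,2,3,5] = [1,4,3,2,0,5]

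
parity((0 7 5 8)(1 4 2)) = odd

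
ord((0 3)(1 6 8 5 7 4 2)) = 14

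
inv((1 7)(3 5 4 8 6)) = (1 7)(3 6 8 4 5)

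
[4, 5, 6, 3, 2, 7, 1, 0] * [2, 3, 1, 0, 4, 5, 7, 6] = [4, 5, 7, 0, 1, 6, 3, 2]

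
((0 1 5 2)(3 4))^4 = ()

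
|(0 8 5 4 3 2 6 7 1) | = 9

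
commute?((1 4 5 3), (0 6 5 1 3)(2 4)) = no:(1 4 5 3)*(0 6 5 1 3)(2 4) = (0 6 5)(1 2 4), (0 6 5 1 3)(2 4)*(1 4 5 3) = (0 6 3)(2 5 4)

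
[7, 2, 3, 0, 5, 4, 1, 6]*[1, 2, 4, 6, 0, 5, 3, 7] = [7, 4, 6, 1, 5, 0, 2, 3] 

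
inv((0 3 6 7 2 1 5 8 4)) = (0 4 8 5 1 2 7 6 3)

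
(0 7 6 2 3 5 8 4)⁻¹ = (0 4 8 5 3 2 6 7)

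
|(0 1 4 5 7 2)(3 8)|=6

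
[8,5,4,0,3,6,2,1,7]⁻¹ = [3,7,6,4,2,1,5,8,0]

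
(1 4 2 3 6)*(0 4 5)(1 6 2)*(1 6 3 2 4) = (0 1 5)(3 4 6)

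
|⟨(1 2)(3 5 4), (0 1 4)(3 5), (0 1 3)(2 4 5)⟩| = 720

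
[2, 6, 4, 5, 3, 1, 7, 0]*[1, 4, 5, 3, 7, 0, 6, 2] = [5, 6, 7, 0, 3, 4, 2, 1]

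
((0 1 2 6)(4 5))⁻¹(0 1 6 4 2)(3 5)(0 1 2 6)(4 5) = (0 5 6 1 2)(3 4)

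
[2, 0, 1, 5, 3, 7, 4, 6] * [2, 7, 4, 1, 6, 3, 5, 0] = [4, 2, 7, 3, 1, 0, 6, 5] 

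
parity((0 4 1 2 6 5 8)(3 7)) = odd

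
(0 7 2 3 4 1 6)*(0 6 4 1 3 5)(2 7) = (0 2 5)(1 4 3)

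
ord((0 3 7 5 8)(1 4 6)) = 15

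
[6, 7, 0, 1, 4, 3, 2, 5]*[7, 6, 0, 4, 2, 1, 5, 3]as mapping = [0→5, 1→3, 2→7, 3→6, 4→2, 5→4, 6→0, 7→1]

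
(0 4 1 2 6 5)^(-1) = (0 5 6 2 1 4)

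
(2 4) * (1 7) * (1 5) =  (1 7 5)(2 4)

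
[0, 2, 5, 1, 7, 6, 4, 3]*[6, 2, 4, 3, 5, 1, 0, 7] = [6, 4, 1, 2, 7, 0, 5, 3]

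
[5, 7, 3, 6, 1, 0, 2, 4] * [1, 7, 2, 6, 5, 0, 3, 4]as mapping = [0→0, 1→4, 2→6, 3→3, 4→7, 5→1, 6→2, 7→5]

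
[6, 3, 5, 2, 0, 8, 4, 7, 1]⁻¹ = [4, 8, 3, 1, 6, 2, 0, 7, 5]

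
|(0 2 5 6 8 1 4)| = 7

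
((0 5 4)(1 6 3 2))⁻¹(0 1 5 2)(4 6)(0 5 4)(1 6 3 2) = (0 3)(1 5 6 4)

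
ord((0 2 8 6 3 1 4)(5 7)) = 14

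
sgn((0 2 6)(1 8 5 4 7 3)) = -1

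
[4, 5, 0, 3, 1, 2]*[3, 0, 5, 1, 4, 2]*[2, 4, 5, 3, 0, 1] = [0, 5, 3, 4, 2, 1]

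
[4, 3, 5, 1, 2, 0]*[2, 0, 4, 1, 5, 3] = [5, 1, 3, 0, 4, 2]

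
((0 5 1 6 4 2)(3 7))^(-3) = (0 6)(1 2)(3 7)(4 5)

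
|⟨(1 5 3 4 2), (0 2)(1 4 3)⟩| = 720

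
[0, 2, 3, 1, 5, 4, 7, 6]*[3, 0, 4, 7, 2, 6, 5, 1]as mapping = [0→3, 1→4, 2→7, 3→0, 4→6, 5→2, 6→1, 7→5]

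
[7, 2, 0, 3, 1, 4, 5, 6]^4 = [4, 6, 5, 3, 7, 0, 2, 1]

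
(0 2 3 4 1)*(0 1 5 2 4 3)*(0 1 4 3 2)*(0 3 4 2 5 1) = (0 4 1 2)(3 5)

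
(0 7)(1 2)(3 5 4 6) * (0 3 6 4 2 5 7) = (1 5 2)(3 7)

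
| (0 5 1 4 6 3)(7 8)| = 6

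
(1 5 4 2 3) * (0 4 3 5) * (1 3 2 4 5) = (0 5 2 1) 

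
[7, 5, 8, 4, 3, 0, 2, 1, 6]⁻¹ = [5, 7, 6, 4, 3, 1, 8, 0, 2]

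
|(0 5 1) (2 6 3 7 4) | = 15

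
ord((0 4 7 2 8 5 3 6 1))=9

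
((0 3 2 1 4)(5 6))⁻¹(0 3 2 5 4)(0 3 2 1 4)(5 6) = (0 3 2 1 6)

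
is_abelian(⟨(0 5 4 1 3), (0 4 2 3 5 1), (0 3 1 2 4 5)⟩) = no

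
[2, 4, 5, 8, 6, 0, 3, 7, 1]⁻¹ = [5, 8, 0, 6, 1, 2, 4, 7, 3]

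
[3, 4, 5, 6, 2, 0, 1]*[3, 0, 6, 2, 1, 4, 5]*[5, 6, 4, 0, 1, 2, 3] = [4, 6, 1, 2, 3, 0, 5]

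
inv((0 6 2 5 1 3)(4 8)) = (0 3 1 5 2 6)(4 8)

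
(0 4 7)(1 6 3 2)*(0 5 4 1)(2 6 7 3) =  (0 1 7 5 4 3 6 2)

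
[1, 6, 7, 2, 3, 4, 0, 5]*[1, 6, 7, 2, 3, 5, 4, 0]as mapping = [0→6, 1→4, 2→0, 3→7, 4→2, 5→3, 6→1, 7→5]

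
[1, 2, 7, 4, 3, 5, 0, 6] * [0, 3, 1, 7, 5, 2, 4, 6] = [3, 1, 6, 5, 7, 2, 0, 4] 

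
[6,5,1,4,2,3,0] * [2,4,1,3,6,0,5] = [5,0,4,6,1,3,2]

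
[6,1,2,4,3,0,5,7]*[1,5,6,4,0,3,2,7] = [2,5,6,0,4,1,3,7]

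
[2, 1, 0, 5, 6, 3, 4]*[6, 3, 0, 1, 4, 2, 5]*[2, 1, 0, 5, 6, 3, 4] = [2, 5, 4, 0, 3, 1, 6]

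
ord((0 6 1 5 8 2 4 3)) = 8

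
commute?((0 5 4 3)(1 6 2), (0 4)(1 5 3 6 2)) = no:(0 5 4 3)(1 6 2)*(0 4)(1 5 3 6 2) = (0 3 4 6 1 2 5), (0 4)(1 5 3 6 2)*(0 5 4 3)(1 6 2) = (0 3 2 6 1 4 5)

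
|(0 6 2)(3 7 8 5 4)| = 15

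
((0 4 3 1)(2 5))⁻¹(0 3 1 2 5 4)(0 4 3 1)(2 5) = (0 5 2 3 4 1)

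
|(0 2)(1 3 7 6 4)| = 10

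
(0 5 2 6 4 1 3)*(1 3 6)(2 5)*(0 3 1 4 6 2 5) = (0 5)(1 2 4)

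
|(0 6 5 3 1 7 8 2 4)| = 9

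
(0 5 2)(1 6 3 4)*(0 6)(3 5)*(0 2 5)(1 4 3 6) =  (0 6)(1 2)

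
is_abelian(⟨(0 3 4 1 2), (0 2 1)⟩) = no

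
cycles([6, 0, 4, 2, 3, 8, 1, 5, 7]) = (0 6 1) (2 4 3) (5 8 7) 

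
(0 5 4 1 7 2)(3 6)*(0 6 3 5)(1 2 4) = (1 7 4 2 6 5)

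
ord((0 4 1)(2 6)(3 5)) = 6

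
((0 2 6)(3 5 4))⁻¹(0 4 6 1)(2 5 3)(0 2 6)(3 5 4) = (0 1 2 3)(4 5 6)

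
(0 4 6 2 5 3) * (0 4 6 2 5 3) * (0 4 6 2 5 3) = (0 2)(3 6)(4 5)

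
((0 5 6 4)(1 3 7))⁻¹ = (0 4 6 5)(1 7 3)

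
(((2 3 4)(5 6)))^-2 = (2 3 4)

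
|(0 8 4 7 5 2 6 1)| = 8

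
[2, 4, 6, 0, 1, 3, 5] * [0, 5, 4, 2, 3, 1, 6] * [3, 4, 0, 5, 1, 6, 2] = [1, 5, 2, 3, 6, 0, 4]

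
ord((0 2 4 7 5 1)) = 6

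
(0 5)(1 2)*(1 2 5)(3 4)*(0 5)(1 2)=(0 2 1)(3 4)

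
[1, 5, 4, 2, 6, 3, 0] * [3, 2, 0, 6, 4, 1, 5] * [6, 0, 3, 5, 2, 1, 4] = [3, 0, 2, 6, 1, 4, 5]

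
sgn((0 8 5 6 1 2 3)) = 1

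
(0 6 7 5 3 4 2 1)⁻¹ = (0 1 2 4 3 5 7 6)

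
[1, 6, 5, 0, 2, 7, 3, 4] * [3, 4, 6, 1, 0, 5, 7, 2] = [4, 7, 5, 3, 6, 2, 1, 0]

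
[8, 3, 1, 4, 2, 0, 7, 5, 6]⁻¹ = [5, 2, 4, 1, 3, 7, 8, 6, 0]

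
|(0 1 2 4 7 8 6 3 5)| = 9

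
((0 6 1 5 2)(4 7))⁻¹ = (0 2 5 1 6)(4 7)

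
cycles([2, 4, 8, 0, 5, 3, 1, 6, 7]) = (0 2 8 7 6 1 4 5 3)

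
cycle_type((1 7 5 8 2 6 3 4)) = 8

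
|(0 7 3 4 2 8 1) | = 7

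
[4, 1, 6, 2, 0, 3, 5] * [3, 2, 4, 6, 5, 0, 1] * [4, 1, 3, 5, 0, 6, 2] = [6, 3, 1, 0, 5, 2, 4]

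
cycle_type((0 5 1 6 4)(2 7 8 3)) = 4.5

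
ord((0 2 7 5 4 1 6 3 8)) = 9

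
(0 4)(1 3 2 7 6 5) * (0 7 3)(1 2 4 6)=(0 6 5 2 3 4 7 1)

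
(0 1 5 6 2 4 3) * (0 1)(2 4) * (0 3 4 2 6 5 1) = (0 3)(2 6)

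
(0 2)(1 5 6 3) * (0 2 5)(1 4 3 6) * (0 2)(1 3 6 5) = (0 1 2)(3 4 6 5)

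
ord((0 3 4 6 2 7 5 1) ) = 8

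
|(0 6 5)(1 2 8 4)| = 12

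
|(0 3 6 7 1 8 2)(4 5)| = 14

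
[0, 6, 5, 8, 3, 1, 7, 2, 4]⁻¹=[0, 5, 7, 4, 8, 2, 1, 6, 3]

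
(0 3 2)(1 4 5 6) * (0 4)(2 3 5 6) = (0 5 2 4 6 1)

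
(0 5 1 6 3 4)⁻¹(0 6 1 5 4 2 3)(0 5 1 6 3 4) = (0 2 4 5 3 6 1)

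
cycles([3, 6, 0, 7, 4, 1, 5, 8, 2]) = (0 3 7 8 2)(1 6 5)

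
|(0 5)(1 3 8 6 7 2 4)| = 14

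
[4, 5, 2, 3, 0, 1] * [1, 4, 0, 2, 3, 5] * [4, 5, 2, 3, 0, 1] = [3, 1, 4, 2, 5, 0]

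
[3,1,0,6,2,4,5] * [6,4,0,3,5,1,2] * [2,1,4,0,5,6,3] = [0,5,3,4,2,6,1]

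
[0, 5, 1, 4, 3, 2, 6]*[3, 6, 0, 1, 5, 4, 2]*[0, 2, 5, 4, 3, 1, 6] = [4, 3, 6, 1, 2, 0, 5]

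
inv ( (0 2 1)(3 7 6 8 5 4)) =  (0 1 2)(3 4 5 8 6 7)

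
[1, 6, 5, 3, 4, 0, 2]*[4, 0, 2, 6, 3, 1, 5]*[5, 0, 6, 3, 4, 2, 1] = [5, 2, 0, 1, 3, 4, 6]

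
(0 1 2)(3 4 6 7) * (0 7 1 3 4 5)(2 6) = (0 3 5)(1 6)(2 7 4)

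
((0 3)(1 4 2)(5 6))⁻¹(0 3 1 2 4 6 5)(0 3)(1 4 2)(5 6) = (0 4 1 2 5 6 3)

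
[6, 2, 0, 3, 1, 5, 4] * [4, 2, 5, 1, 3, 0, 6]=[6, 5, 4, 1, 2, 0, 3]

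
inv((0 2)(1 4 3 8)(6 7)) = (0 2)(1 8 3 4)(6 7)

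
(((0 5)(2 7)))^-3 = (0 5)(2 7)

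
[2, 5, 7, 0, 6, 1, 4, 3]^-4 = [0, 1, 2, 3, 4, 5, 6, 7]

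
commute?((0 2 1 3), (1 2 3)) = no:(0 2 1 3) * (1 2 3) = (0 3), (1 2 3) * (0 2 1 3) = (0 2)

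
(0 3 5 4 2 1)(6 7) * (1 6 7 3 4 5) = (0 4 2 6 3 1)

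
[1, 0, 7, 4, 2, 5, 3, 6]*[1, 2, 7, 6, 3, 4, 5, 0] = [2, 1, 0, 3, 7, 4, 6, 5]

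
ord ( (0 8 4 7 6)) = 5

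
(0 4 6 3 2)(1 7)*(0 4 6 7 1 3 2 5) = (0 6 2 4 7 3 5)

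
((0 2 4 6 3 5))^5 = (0 5 3 6 4 2)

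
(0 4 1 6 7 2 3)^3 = (0 6 3 1 2 4 7)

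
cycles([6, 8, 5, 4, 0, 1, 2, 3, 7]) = (0 6 2 5 1 8 7 3 4)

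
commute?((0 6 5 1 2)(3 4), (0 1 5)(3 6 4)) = no:(0 6 5 1 2)(3 4) * (0 1 5)(3 6 4) = (0 4 6)(1 2), (0 1 5)(3 6 4) * (0 6 5 1 2)(3 4) = (0 2)(3 5 6)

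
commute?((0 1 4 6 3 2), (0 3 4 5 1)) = no:(0 1 4 6 3 2)*(0 3 4 5 1) = (1 5)(2 3)(4 6), (0 3 4 5 1)*(0 1 4 6 3 2) = (0 2)(3 6)(4 5)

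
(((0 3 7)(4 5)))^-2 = (0 3 7)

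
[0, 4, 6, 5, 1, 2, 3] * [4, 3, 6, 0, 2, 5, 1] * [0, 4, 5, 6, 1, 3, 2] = [1, 5, 4, 3, 6, 2, 0]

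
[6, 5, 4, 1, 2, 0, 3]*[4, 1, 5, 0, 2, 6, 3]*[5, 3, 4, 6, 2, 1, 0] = [6, 0, 4, 3, 1, 2, 5]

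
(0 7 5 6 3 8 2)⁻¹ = (0 2 8 3 6 5 7)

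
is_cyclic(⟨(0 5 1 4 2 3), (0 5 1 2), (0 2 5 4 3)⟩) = no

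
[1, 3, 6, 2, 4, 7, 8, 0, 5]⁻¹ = [7, 0, 3, 1, 4, 8, 2, 5, 6]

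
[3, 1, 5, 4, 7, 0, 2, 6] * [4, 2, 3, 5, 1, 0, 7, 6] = [5, 2, 0, 1, 6, 4, 3, 7] 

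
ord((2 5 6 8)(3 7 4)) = 12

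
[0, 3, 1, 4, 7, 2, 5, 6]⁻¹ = [0, 2, 5, 1, 3, 6, 7, 4]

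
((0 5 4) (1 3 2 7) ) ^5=(0 4 5) (1 3 2 7) 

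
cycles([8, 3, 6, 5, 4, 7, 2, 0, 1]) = (0 8 1 3 5 7)(2 6)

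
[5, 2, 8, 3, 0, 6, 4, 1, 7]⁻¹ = [4, 7, 1, 3, 6, 0, 5, 8, 2]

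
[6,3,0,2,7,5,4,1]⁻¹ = [2,7,3,1,6,5,0,4]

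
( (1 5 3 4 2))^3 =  (1 4 5 2 3)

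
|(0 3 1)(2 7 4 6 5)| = 15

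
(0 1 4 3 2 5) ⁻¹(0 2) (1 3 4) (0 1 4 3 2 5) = (1 5) (2 3 4) 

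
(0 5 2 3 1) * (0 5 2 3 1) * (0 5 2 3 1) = (0 3 5 1 2)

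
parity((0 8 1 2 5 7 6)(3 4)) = odd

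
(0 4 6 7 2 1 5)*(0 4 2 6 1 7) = (0 2 7 6)(1 5 4)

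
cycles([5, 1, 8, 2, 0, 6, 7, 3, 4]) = (0 5 6 7 3 2 8 4)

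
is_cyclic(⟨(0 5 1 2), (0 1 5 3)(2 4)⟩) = no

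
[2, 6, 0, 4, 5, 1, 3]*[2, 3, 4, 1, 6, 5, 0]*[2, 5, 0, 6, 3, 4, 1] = [3, 2, 0, 1, 4, 6, 5]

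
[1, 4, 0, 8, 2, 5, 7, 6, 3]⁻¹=[2, 0, 4, 8, 1, 5, 7, 6, 3]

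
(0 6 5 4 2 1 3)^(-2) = (0 1 4 6 3 2 5)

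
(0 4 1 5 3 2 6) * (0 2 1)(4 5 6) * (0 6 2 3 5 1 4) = (0 1 2)(3 4 6)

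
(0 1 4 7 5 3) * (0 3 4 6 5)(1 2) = (0 2 1 6 5 4 7)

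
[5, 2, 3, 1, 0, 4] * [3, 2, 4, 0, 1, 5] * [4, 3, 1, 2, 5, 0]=[0, 5, 4, 1, 2, 3]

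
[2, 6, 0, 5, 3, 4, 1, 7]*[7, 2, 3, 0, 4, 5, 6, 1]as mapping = [0→3, 1→6, 2→7, 3→5, 4→0, 5→4, 6→2, 7→1]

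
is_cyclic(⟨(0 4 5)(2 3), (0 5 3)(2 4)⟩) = no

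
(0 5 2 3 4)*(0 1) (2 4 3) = (0 5 4 1) 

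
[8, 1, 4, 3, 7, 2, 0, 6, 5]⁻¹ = [6, 1, 5, 3, 2, 8, 7, 4, 0]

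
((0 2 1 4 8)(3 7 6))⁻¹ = (0 8 4 1 2)(3 6 7)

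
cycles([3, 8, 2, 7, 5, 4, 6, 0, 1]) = (0 3 7)(1 8)(4 5)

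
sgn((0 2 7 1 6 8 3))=1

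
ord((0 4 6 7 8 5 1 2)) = 8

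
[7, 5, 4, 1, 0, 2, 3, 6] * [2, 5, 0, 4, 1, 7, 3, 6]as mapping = [0→6, 1→7, 2→1, 3→5, 4→2, 5→0, 6→4, 7→3]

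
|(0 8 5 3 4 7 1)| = 7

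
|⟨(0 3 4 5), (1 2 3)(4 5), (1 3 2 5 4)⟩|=720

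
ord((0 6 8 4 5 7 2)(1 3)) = 14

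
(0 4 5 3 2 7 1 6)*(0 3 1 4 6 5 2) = (0 6 3)(1 5)(2 7 4)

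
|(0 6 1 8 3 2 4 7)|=8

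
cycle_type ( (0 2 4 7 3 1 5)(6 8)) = 2.7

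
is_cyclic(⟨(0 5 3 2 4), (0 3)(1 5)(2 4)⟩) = no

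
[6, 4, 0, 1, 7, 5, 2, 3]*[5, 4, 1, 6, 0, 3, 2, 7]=[2, 0, 5, 4, 7, 3, 1, 6]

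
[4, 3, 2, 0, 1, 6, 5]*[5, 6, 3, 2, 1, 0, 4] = [1, 2, 3, 5, 6, 4, 0]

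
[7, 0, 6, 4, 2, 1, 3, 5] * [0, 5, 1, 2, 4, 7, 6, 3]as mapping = [0→3, 1→0, 2→6, 3→4, 4→1, 5→5, 6→2, 7→7]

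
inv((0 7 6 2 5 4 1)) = (0 1 4 5 2 6 7)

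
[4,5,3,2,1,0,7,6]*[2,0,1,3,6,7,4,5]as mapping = [0→6,1→7,2→3,3→1,4→0,5→2,6→5,7→4]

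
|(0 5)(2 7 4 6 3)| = 10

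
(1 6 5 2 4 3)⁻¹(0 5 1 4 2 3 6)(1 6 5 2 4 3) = (0 2 6 3 4 1 5)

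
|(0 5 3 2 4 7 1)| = 7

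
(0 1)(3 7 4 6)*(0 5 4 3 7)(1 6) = (0 6 7 3)(1 5 4)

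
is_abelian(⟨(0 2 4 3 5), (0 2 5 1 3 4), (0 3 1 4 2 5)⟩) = no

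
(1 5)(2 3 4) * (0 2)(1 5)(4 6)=(0 2 3 6 4)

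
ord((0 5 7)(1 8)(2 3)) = 6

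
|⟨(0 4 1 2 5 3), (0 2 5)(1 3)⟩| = 720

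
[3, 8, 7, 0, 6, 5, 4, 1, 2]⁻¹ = [3, 7, 8, 0, 6, 5, 4, 2, 1]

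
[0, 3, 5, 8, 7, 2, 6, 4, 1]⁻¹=[0, 8, 5, 1, 7, 2, 6, 4, 3]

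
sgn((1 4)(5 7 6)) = -1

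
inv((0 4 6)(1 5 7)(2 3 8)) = (0 6 4)(1 7 5)(2 8 3)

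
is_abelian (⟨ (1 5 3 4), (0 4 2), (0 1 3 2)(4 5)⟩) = no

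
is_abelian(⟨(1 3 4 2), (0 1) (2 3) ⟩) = no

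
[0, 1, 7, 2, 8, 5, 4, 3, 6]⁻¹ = [0, 1, 3, 7, 6, 5, 8, 2, 4]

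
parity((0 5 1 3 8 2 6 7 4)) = even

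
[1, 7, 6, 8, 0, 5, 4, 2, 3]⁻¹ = [4, 0, 7, 8, 6, 5, 2, 1, 3]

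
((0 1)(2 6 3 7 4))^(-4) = (2 6 3 7 4)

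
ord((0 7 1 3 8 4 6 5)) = 8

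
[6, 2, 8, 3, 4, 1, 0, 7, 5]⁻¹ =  [6, 5, 1, 3, 4, 8, 0, 7, 2]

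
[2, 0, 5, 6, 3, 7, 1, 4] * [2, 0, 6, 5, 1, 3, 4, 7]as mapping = [0→6, 1→2, 2→3, 3→4, 4→5, 5→7, 6→0, 7→1]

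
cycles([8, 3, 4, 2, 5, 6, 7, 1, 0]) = (0 8)(1 3 2 4 5 6 7)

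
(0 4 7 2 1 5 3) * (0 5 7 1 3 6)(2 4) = (0 2 3 5 6)(1 7 4)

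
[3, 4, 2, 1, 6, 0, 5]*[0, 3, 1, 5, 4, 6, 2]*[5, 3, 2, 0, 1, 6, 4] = [6, 1, 3, 0, 2, 5, 4]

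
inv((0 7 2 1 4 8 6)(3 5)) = (0 6 8 4 1 2 7)(3 5)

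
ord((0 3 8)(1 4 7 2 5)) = 15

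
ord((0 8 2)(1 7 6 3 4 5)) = 6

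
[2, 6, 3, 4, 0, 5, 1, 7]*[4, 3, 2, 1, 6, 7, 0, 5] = [2, 0, 1, 6, 4, 7, 3, 5]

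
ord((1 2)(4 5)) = 2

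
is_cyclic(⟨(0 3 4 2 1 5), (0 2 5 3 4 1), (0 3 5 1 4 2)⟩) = no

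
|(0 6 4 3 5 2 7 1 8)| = 9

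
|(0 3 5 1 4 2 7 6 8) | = 9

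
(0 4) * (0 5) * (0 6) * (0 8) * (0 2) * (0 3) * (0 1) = (0 4 5 6 8 2 3 1)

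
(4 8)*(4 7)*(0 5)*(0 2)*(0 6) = (0 5 2 6)(4 8 7)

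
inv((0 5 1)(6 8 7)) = (0 1 5)(6 7 8)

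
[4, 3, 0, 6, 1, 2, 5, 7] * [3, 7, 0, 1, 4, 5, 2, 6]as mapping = [0→4, 1→1, 2→3, 3→2, 4→7, 5→0, 6→5, 7→6]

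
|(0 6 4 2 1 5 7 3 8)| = 9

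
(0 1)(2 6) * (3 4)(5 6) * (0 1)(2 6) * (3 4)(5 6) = (2 6 5)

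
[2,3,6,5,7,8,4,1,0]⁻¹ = [8,7,0,1,6,3,2,4,5]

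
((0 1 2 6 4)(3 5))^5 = (3 5)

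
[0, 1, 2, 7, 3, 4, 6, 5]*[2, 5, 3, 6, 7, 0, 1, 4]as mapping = [0→2, 1→5, 2→3, 3→4, 4→6, 5→7, 6→1, 7→0]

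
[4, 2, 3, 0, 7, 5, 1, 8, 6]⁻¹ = [3, 6, 1, 2, 0, 5, 8, 4, 7]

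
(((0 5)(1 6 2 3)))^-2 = (1 2)(3 6)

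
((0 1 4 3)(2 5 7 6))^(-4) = ()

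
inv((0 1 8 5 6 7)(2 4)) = (0 7 6 5 8 1)(2 4)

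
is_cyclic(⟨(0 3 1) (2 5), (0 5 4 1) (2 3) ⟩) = no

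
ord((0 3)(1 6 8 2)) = 4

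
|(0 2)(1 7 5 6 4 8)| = 6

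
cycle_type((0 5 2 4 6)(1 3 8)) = 3.5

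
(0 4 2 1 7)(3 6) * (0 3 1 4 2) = (0 2 4)(1 7 3 6)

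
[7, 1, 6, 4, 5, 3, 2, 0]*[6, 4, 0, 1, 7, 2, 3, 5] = [5, 4, 3, 7, 2, 1, 0, 6]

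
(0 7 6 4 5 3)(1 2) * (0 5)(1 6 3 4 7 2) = (0 2 6 7 3 5 4)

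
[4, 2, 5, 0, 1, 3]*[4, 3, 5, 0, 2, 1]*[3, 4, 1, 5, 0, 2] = [1, 2, 4, 0, 5, 3]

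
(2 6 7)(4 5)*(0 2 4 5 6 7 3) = (0 2 7 4 6 3)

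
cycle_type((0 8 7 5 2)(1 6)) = 2.5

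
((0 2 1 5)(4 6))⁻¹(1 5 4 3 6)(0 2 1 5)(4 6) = (0 6 3 4 5)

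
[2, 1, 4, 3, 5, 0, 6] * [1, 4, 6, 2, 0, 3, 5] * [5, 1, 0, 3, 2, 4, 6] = [6, 2, 5, 0, 3, 1, 4]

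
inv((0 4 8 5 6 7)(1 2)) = (0 7 6 5 8 4)(1 2)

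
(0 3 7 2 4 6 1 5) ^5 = (0 6 7 5 4 3 1 2) 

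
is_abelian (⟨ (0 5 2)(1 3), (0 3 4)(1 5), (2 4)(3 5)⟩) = no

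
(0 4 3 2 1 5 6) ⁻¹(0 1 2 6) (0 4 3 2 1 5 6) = (0 4 5 1) 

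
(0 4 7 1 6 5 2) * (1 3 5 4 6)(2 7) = (0 6 4 2)(3 5 7)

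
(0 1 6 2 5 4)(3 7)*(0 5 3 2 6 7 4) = (0 1 7 2 3 4 5)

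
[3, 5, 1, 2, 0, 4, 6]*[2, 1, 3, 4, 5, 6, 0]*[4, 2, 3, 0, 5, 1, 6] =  [5, 6, 2, 0, 3, 1, 4]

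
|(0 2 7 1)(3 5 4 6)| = 4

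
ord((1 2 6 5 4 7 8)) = 7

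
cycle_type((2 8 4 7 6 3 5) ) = 7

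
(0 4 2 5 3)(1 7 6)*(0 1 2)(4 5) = (0 5 3 1 7 6 2 4)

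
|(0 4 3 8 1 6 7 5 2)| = 9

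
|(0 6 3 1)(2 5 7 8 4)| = 20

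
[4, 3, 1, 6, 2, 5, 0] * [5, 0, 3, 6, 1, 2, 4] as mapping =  [0→1, 1→6, 2→0, 3→4, 4→3, 5→2, 6→5] 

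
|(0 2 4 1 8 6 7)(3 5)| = 14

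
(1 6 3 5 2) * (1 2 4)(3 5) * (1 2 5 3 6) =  (2 5 4)(3 6)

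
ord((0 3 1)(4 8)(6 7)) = 6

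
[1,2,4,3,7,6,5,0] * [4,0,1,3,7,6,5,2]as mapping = [0→0,1→1,2→7,3→3,4→2,5→5,6→6,7→4]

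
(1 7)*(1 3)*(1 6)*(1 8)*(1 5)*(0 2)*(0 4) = (0 2 4)(1 7 3 6 8 5)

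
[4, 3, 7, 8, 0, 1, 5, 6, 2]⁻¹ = [4, 5, 8, 1, 0, 6, 7, 2, 3]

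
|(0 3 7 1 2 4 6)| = 7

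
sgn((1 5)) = -1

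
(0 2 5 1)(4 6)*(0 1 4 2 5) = (0 5 4 6 2)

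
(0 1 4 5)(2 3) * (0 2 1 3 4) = (0 3 1)(2 4 5)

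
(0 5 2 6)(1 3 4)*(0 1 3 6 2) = (0 5)(1 6)(3 4)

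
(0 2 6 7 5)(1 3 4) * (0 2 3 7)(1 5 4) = (0 3 1 7 4 5 2 6)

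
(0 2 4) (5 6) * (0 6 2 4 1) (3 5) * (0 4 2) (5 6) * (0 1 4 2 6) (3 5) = (0 6 5 1 2 4 3) 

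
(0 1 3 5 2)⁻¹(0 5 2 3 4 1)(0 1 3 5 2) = (0 5 4 3 1 2)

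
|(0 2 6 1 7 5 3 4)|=8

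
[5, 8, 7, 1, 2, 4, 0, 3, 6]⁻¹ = [6, 3, 4, 7, 5, 0, 8, 2, 1]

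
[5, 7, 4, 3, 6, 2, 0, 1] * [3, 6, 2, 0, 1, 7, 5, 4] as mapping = [0→7, 1→4, 2→1, 3→0, 4→5, 5→2, 6→3, 7→6] 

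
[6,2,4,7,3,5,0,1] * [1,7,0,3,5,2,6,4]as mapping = [0→6,1→0,2→5,3→4,4→3,5→2,6→1,7→7]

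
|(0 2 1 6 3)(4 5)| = 10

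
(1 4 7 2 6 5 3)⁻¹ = (1 3 5 6 2 7 4)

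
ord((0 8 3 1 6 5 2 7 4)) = 9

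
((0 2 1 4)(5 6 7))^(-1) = (0 4 1 2)(5 7 6)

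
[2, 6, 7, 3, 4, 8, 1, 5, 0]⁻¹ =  [8, 6, 0, 3, 4, 7, 1, 2, 5]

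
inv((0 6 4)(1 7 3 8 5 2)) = (0 4 6)(1 2 5 8 3 7)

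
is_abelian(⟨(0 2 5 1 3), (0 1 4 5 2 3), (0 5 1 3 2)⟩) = no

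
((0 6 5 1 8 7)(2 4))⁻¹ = (0 7 8 1 5 6)(2 4)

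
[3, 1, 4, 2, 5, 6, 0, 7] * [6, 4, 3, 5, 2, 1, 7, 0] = [5, 4, 2, 3, 1, 7, 6, 0]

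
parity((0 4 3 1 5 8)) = odd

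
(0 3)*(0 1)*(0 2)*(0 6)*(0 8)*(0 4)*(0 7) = (0 3 1 2 6 8 4 7)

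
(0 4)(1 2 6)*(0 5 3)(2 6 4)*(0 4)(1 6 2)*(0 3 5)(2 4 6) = (0 1 4)(2 3 6)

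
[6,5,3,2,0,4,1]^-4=[6,5,2,3,0,4,1]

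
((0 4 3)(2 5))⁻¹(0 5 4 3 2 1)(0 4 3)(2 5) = (0 5 1 4 2 3)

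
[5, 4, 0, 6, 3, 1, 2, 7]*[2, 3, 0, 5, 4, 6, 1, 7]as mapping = [0→6, 1→4, 2→2, 3→1, 4→5, 5→3, 6→0, 7→7]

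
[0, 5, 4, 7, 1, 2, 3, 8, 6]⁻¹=[0, 4, 5, 6, 2, 1, 8, 3, 7]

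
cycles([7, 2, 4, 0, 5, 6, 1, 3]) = (0 7 3)(1 2 4 5 6)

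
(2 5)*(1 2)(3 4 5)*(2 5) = (1 5)(2 3 4)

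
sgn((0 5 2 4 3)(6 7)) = -1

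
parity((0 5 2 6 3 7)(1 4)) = even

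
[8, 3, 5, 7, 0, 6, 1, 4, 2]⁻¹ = [4, 6, 8, 1, 7, 2, 5, 3, 0]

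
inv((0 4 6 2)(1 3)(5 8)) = (0 2 6 4)(1 3)(5 8)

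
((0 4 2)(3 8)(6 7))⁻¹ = (0 2 4)(3 8)(6 7)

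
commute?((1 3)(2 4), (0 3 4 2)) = no:(1 3)(2 4)*(0 3 4 2) = (0 3 1 4), (0 3 4 2)*(1 3)(2 4) = (0 1 3 2)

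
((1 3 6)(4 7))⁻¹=(1 6 3)(4 7)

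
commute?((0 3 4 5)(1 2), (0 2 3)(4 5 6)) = no:(0 3 4 5)(1 2) * (0 2 3)(4 5 6) = (1 3 5 2)(4 6), (0 2 3)(4 5 6) * (0 3 4 5)(1 2) = (0 1 2 4)(5 6)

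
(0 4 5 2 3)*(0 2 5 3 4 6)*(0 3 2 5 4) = (0 6 3 5 4 2)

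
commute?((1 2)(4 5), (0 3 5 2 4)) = no:(1 2)(4 5)*(0 3 5 2 4) = (0 3 5)(1 4 2), (0 3 5 2 4)*(1 2)(4 5) = (0 3 4)(1 2 5)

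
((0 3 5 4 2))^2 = (0 5 2 3 4)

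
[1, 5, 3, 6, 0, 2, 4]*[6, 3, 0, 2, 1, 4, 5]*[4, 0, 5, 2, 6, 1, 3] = [2, 6, 5, 1, 3, 4, 0]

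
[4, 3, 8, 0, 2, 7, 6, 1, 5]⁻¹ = [3, 7, 4, 1, 0, 8, 6, 5, 2]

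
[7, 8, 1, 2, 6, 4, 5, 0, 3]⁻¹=[7, 2, 3, 8, 5, 6, 4, 0, 1]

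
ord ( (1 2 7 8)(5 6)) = 4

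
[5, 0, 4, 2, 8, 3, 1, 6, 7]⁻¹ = [1, 6, 3, 5, 2, 0, 7, 8, 4]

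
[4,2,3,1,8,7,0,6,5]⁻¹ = [6,3,1,2,0,8,7,5,4]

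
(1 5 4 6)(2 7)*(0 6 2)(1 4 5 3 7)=(0 6 4 2 1 3 7)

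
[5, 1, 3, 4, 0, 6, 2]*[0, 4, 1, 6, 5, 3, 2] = [3, 4, 6, 5, 0, 2, 1]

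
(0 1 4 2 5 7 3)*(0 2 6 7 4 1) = (2 5 4 6 7 3)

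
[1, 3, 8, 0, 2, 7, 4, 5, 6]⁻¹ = [3, 0, 4, 1, 6, 7, 8, 5, 2]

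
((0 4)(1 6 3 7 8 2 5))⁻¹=(0 4)(1 5 2 8 7 3 6)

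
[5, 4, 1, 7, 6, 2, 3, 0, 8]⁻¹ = [7, 2, 5, 6, 1, 0, 4, 3, 8]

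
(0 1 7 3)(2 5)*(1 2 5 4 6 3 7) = (0 2 4 6 3)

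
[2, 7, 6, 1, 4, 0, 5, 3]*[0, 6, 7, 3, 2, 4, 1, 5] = [7, 5, 1, 6, 2, 0, 4, 3]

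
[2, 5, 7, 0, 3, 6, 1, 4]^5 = [0, 6, 2, 3, 4, 1, 5, 7]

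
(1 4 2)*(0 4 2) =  (0 4)(1 2)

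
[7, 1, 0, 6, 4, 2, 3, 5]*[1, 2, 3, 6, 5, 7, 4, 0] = [0, 2, 1, 4, 5, 3, 6, 7]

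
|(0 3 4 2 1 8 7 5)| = 8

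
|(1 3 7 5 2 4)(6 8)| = 6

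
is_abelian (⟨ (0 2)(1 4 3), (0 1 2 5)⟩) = no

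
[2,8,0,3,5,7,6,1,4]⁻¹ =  [2,7,0,3,8,4,6,5,1]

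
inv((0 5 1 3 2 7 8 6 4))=(0 4 6 8 7 2 3 1 5)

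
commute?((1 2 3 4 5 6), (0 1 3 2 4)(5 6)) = no:(1 2 3 4 5 6)*(0 1 3 2 4)(5 6) = (0 1 4 6 3), (0 1 3 2 4)(5 6)*(1 2 3 4 5 6) = (0 2 5 1 4)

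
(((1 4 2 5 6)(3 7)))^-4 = (1 4 2 5 6)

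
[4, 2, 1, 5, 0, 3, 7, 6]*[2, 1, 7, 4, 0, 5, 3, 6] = [0, 7, 1, 5, 2, 4, 6, 3] 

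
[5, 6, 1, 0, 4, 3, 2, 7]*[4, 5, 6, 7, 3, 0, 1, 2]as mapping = [0→0, 1→1, 2→5, 3→4, 4→3, 5→7, 6→6, 7→2]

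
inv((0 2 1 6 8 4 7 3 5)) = (0 5 3 7 4 8 6 1 2)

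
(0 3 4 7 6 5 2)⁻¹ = (0 2 5 6 7 4 3)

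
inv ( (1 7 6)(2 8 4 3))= (1 6 7)(2 3 4 8)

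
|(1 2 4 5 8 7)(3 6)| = 6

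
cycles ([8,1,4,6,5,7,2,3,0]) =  (0 8)(2 4 5 7 3 6)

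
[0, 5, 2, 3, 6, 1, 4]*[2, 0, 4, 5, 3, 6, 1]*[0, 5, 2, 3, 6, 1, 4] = [2, 4, 6, 1, 5, 0, 3] 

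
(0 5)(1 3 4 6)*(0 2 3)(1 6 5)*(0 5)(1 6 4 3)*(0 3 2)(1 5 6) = (0 1 6 4 3 2 5)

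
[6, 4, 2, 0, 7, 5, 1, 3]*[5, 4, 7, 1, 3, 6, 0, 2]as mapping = [0→0, 1→3, 2→7, 3→5, 4→2, 5→6, 6→4, 7→1]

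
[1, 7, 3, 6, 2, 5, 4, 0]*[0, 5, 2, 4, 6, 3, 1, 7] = [5, 7, 4, 1, 2, 3, 6, 0]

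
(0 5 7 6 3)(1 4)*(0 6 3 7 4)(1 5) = (0 1)(3 6 7)(4 5)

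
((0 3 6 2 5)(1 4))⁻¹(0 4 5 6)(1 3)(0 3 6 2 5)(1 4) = (0 2 3 1)(4 6)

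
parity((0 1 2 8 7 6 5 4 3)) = even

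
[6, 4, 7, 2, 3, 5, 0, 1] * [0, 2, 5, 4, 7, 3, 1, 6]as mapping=[0→1, 1→7, 2→6, 3→5, 4→4, 5→3, 6→0, 7→2]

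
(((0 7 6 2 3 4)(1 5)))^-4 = (0 6 3)(2 4 7)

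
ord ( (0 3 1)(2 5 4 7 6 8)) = 6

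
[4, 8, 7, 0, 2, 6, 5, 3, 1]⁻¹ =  [3, 8, 4, 7, 0, 6, 5, 2, 1]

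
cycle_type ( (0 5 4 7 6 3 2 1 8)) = 9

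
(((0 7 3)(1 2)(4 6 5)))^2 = (0 3 7)(4 5 6)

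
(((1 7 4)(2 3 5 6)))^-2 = (1 7 4)(2 5)(3 6)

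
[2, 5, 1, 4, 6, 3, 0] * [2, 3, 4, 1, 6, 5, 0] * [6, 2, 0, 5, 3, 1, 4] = [3, 1, 5, 4, 6, 2, 0]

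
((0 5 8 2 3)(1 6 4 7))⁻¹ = (0 3 2 8 5)(1 7 4 6)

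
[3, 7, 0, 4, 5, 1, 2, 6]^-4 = [1, 0, 5, 7, 6, 2, 4, 3]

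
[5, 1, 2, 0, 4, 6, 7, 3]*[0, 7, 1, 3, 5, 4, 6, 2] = [4, 7, 1, 0, 5, 6, 2, 3]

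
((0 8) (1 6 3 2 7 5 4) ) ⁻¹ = (0 8) (1 4 5 7 2 3 6) 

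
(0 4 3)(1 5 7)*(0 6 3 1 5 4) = (1 4)(3 6)(5 7)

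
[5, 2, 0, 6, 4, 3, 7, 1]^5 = [1, 6, 7, 0, 4, 2, 5, 3]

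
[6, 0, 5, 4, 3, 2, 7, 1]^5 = [6, 0, 5, 4, 3, 2, 7, 1]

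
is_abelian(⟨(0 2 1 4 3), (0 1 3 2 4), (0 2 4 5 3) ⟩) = no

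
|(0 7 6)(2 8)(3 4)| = 6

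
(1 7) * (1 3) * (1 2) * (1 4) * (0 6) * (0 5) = (0 6 5)(1 7 3 2 4)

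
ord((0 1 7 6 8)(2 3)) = 10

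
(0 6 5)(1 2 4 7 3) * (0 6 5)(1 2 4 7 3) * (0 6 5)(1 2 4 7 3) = (1 7 2 3 4)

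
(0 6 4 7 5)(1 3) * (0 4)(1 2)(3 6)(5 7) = (0 3 2 1 6)(4 5)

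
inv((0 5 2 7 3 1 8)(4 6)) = (0 8 1 3 7 2 5)(4 6)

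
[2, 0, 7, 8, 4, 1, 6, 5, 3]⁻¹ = [1, 5, 0, 8, 4, 7, 6, 2, 3]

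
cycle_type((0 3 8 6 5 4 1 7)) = 8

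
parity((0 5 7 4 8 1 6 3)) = odd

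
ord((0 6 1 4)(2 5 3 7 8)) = 20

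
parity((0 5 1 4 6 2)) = odd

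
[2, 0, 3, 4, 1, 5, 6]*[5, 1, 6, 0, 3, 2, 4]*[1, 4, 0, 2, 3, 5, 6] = [6, 5, 1, 2, 4, 0, 3]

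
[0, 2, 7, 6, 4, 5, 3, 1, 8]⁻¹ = [0, 7, 1, 6, 4, 5, 3, 2, 8]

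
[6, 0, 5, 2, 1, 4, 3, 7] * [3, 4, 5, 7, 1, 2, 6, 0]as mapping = [0→6, 1→3, 2→2, 3→5, 4→4, 5→1, 6→7, 7→0]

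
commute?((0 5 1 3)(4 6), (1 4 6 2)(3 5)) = no:(0 5 1 3)(4 6) * (1 4 6 2)(3 5) = (0 3)(1 5 4 2), (1 4 6 2)(3 5) * (0 5 1 3)(4 6) = (0 5)(1 6 2 3)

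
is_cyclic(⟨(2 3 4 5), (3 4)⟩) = no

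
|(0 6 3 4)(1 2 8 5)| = 4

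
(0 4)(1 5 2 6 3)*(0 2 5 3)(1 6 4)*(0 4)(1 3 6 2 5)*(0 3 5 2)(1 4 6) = (0 5 4 2 3)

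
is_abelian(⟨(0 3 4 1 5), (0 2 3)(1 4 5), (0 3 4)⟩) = no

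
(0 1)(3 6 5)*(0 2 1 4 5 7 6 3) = (0 4 5)(1 2)(6 7)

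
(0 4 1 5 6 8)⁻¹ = (0 8 6 5 1 4)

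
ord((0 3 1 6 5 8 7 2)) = 8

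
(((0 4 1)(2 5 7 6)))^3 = (2 6 7 5)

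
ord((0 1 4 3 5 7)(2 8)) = 6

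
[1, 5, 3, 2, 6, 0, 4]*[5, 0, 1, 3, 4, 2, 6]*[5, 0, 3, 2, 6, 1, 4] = [5, 3, 2, 0, 4, 1, 6] 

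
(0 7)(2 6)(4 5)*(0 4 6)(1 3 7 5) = (0 5 6 2)(1 3 7 4)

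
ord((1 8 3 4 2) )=5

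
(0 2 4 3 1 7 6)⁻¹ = (0 6 7 1 3 4 2)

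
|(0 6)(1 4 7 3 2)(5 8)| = 10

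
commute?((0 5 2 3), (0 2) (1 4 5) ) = no:(0 5 2 3)*(0 2) (1 4 5) = (0 1 4 5) (2 3), (0 2) (1 4 5)*(0 5 2 3) = (0 3) (1 4 2 5) 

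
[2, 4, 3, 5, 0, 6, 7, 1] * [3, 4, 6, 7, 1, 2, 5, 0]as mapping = [0→6, 1→1, 2→7, 3→2, 4→3, 5→5, 6→0, 7→4]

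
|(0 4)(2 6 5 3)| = 4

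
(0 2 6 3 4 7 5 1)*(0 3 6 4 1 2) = (1 3)(2 4 7 5)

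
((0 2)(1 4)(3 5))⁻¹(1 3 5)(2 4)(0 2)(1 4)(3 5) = (0 1)(3 4 5)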